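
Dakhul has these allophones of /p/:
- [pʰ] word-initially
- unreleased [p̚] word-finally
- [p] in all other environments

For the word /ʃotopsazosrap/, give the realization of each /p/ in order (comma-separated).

[p], [p̚]

Occurrence 1 (position 5): no conditioning environment matches → elsewhere allophone [p].
Occurrence 2 (position 13): word-finally → [p̚].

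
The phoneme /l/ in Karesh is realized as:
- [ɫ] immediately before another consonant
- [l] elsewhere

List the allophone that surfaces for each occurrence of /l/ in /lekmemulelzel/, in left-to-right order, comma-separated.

Occurrence 1 (position 1): no conditioning environment matches → elsewhere allophone [l].
Occurrence 2 (position 8): no conditioning environment matches → elsewhere allophone [l].
Occurrence 3 (position 10): immediately before another consonant → [ɫ].
Occurrence 4 (position 13): no conditioning environment matches → elsewhere allophone [l].

[l], [l], [ɫ], [l]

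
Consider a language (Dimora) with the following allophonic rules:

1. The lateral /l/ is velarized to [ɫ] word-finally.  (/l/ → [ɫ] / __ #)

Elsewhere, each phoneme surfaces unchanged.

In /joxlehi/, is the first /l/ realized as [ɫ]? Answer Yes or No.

/l/ (between /x/ and /e/): rule 1 targets it, but not word-finally → unchanged [l].
The actual realization is [l], not [ɫ].

No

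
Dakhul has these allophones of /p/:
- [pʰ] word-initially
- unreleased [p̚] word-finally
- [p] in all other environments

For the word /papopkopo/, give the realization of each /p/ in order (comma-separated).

Occurrence 1 (position 1): word-initially → [pʰ].
Occurrence 2 (position 3): no conditioning environment matches → elsewhere allophone [p].
Occurrence 3 (position 5): no conditioning environment matches → elsewhere allophone [p].
Occurrence 4 (position 8): no conditioning environment matches → elsewhere allophone [p].

[pʰ], [p], [p], [p]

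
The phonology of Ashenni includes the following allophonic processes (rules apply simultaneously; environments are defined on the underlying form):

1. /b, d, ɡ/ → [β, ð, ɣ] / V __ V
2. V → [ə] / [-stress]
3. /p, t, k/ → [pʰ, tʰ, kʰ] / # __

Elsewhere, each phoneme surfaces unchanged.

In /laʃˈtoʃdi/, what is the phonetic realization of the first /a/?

[ə]

/a/ (between /l/ and /ʃ/) occurs in an unstressed syllable → [ə] by rule 2.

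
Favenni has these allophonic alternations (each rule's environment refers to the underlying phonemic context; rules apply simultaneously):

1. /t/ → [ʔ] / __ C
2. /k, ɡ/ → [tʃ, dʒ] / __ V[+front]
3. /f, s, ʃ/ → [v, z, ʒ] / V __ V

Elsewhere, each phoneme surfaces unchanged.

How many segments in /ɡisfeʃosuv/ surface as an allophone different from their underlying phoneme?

3

Segments that undergo a rule: /ɡ/ → [dʒ] (rule 2); /ʃ/ → [ʒ] (rule 3); /s/ → [z] (rule 3).
All other segments surface unchanged.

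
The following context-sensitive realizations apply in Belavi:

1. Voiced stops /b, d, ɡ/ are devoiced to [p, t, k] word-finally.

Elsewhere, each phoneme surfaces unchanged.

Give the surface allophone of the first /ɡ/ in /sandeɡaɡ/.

[ɡ]

/ɡ/ (between /e/ and /a/) is in the target of rule 1 but the environment (word-finally) is not met → [ɡ].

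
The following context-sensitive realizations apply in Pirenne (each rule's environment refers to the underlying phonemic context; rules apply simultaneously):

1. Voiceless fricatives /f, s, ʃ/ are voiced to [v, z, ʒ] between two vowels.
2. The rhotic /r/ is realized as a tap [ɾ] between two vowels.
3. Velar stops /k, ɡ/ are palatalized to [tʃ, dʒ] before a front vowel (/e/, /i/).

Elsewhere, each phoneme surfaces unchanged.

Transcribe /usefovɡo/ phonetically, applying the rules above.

/s/ (between /u/ and /e/): between two vowels, so rule 1 applies → [z].
/f/ (between /e/ and /o/) occurs between two vowels → [v] by rule 1.
/ɡ/ (between /v/ and /o/) fails the environment for rule 3, so it stays [ɡ].

[uzevovɡo]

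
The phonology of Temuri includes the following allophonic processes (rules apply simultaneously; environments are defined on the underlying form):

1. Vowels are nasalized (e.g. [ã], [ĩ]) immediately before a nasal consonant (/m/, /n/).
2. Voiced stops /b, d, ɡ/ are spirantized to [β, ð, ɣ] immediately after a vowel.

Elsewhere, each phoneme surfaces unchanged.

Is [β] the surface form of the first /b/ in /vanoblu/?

Yes

/b/ (between /o/ and /l/): immediately after a vowel, so rule 2 applies → [β].
The actual realization is [β], which matches [β].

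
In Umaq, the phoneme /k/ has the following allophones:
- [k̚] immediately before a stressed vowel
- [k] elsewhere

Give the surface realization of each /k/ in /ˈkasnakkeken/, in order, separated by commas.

Occurrence 1 (position 1): immediately before a stressed vowel → [k̚].
Occurrence 2 (position 6): no conditioning environment matches → elsewhere allophone [k].
Occurrence 3 (position 7): no conditioning environment matches → elsewhere allophone [k].
Occurrence 4 (position 9): no conditioning environment matches → elsewhere allophone [k].

[k̚], [k], [k], [k]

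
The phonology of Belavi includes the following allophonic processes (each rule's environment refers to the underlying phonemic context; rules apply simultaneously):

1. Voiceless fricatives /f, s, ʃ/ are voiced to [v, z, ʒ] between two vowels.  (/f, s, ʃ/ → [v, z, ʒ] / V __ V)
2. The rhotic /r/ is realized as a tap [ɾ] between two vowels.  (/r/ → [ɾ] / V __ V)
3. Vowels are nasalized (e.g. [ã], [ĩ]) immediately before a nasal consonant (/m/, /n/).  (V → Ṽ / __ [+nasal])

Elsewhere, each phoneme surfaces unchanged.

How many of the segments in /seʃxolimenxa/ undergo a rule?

Segments that undergo a rule: /i/ → [ĩ] (rule 3); /e/ → [ẽ] (rule 3).
All other segments surface unchanged.

2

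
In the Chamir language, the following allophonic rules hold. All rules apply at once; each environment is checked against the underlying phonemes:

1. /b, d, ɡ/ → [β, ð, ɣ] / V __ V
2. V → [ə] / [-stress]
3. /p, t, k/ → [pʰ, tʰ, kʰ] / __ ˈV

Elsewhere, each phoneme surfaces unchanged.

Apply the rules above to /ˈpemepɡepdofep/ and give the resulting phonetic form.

[ˈpʰeməpɡəpdəfəp]

/p/ — word-initial, immediately before a stressed vowel — surfaces as [pʰ] (rule 3).
/e/ (between /p/ and /m/): rule 2 targets it, but not in an unstressed syllable → unchanged [e].
/m/ — not in any rule's target class → [m].
/e/ meets the environment for rule 2 (in an unstressed syllable) → [ə].
/p/ (between /e/ and /ɡ/) fails the environment for rule 3, so it stays [p].
/ɡ/ (between /p/ and /e/) is in the target of rule 1 but the environment (between two vowels) is not met → [ɡ].
/e/ — between /ɡ/ and /p/, in an unstressed syllable — surfaces as [ə] (rule 2).
/p/ (between /e/ and /d/): rule 3 targets it, but not immediately before a stressed vowel → unchanged [p].
/d/ — between /p/ and /o/; rule 1 does not apply here → [d].
/o/ — between /d/ and /f/, in an unstressed syllable — surfaces as [ə] (rule 2).
/f/ (between /o/ and /e/): no rule targets it → [f].
Rule 2 applies to /e/ (between /f/ and /p/: in an unstressed syllable) → [ə].
/p/ — word-final; rule 3 does not apply here → [p].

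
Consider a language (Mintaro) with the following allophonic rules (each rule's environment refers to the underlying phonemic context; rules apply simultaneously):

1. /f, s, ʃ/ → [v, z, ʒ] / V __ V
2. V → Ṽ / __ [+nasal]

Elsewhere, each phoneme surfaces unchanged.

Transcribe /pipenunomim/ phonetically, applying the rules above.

[pipẽnũnõmĩm]

/i/ (between /p/ and /p/) fails the environment for rule 2, so it stays [i].
/e/ (between /p/ and /n/): before a nasal consonant, so rule 2 applies → [ẽ].
/u/ — between /n/ and /n/, before a nasal consonant — surfaces as [ũ] (rule 2).
/o/ meets the environment for rule 2 (before a nasal consonant) → [õ].
/i/ (between /m/ and /m/): before a nasal consonant, so rule 2 applies → [ĩ].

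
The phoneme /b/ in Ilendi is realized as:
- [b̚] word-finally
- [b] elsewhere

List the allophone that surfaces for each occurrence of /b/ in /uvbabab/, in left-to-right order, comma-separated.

[b], [b], [b̚]

Occurrence 1 (position 3): no conditioning environment matches → elsewhere allophone [b].
Occurrence 2 (position 5): no conditioning environment matches → elsewhere allophone [b].
Occurrence 3 (position 7): word-finally → [b̚].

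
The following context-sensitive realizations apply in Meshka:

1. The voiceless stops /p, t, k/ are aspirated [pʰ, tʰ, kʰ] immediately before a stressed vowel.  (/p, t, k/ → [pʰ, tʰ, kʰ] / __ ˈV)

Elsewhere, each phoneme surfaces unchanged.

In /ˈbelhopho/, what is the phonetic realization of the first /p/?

/p/ — between /o/ and /h/; rule 1 does not apply here → [p].

[p]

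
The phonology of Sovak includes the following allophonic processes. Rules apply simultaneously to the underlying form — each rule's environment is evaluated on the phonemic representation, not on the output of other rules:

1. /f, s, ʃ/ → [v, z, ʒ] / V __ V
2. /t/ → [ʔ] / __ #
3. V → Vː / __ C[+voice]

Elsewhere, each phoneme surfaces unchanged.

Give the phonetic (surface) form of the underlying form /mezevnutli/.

/m/ stays [m].
/e/ meets the environment for rule 3 (before a voiced consonant) → [eː].
/z/ (between /e/ and /e/) is unaffected → [z].
/e/ (between /z/ and /v/) occurs before a voiced consonant → [eː] by rule 3.
/v/ (between /e/ and /n/): no rule targets it → [v].
/n/ — not in any rule's target class → [n].
/u/ (between /n/ and /t/) is in the target of rule 3 but the environment (before a voiced consonant) is not met → [u].
/t/ (between /u/ and /l/) is in the target of rule 2 but the environment (word-finally) is not met → [t].
/l/ — not in any rule's target class → [l].
/i/ (word-final) is in the target of rule 3 but the environment (before a voiced consonant) is not met → [i].

[meːzeːvnutli]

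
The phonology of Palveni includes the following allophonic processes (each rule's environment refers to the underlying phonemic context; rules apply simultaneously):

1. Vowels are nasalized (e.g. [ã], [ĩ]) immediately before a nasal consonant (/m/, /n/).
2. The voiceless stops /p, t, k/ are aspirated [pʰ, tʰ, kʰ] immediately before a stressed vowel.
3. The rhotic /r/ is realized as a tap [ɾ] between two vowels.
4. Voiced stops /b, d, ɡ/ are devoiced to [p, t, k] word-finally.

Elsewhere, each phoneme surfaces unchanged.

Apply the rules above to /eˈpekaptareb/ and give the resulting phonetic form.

/e/ (word-initial): rule 1 targets it, but not before a nasal consonant → unchanged [e].
/p/ — between /e/ and /e/, immediately before a stressed vowel — surfaces as [pʰ] (rule 2).
/e/ (between /p/ and /k/) is in the target of rule 1 but the environment (before a nasal consonant) is not met → [e].
/k/ — between /e/ and /a/; rule 2 does not apply here → [k].
/a/ (between /k/ and /p/) fails the environment for rule 1, so it stays [a].
/p/ (between /a/ and /t/) is in the target of rule 2 but the environment (immediately before a stressed vowel) is not met → [p].
/t/ — between /p/ and /a/; rule 2 does not apply here → [t].
/a/ — between /t/ and /r/; rule 1 does not apply here → [a].
/r/ (between /a/ and /e/) occurs between two vowels → [ɾ] by rule 3.
/e/ (between /r/ and /b/): rule 1 targets it, but not before a nasal consonant → unchanged [e].
/b/ (word-final) occurs word-finally → [p] by rule 4.

[eˈpʰekaptaɾep]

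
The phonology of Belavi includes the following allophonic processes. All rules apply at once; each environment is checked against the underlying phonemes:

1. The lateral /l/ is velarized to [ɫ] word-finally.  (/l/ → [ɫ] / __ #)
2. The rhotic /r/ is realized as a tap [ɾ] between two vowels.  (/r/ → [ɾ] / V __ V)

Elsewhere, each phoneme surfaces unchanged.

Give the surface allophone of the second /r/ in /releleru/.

/r/ meets the environment for rule 2 (between two vowels) → [ɾ].

[ɾ]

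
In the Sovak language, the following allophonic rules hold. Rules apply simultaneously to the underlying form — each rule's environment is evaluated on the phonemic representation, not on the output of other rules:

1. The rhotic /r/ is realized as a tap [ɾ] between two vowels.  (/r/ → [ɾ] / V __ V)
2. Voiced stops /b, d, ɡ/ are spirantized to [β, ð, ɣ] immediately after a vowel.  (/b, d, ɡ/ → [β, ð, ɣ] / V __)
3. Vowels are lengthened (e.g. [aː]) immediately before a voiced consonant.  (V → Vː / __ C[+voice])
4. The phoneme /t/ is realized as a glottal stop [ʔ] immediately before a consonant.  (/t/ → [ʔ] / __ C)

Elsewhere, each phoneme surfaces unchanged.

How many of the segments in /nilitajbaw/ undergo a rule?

Segments that undergo a rule: /i/ → [iː] (rule 3); /a/ → [aː] (rule 3); /a/ → [aː] (rule 3).
All other segments surface unchanged.

3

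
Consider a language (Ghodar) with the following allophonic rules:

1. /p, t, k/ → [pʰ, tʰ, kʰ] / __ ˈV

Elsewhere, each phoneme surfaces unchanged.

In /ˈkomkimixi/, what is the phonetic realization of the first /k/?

[kʰ]

/k/ (word-initial) occurs immediately before a stressed vowel → [kʰ] by rule 1.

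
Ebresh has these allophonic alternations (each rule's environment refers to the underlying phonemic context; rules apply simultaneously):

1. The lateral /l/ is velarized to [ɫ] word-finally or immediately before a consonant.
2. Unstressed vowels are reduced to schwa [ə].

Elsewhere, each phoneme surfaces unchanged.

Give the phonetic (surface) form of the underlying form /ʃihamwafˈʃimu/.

/ʃ/ (word-initial) is unaffected → [ʃ].
Rule 2 applies to /i/ (between /ʃ/ and /h/: in an unstressed syllable) → [ə].
/h/ (between /i/ and /a/) is unaffected → [h].
Rule 2 applies to /a/ (between /h/ and /m/: in an unstressed syllable) → [ə].
/m/ (between /a/ and /w/) is unaffected → [m].
/w/ stays [w].
/a/ (between /w/ and /f/) occurs in an unstressed syllable → [ə] by rule 2.
/f/ stays [f].
/ʃ/ (between /f/ and /i/) is unaffected → [ʃ].
/i/ (between /ʃ/ and /m/) fails the environment for rule 2, so it stays [i].
/m/ (between /i/ and /u/) is unaffected → [m].
/u/ (word-final) occurs in an unstressed syllable → [ə] by rule 2.

[ʃəhəmwəfˈʃimə]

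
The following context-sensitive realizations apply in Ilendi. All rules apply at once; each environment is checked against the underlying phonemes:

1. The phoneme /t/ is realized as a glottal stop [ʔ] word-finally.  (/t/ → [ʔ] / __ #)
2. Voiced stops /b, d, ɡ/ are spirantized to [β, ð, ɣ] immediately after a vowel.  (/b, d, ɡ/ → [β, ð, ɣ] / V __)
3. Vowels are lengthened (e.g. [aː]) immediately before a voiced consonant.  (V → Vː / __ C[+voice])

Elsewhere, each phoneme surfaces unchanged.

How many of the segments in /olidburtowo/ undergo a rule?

5

Segments that undergo a rule: /o/ → [oː] (rule 3); /i/ → [iː] (rule 3); /d/ → [ð] (rule 2); /u/ → [uː] (rule 3); /o/ → [oː] (rule 3).
All other segments surface unchanged.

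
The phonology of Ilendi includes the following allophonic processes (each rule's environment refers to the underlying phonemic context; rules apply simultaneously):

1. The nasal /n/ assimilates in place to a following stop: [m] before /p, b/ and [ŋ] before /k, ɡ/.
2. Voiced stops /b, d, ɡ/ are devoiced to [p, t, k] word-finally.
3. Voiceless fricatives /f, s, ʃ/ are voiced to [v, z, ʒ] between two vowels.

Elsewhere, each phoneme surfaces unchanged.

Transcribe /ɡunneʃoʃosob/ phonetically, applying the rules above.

/ɡ/ (word-initial): rule 2 targets it, but not word-finally → unchanged [ɡ].
/u/ — not in any rule's target class → [u].
/n/ (between /u/ and /n/) is in the target of rule 1 but the environment (before a labial or velar stop) is not met → [n].
/n/ (between /n/ and /e/): rule 1 targets it, but not before a labial or velar stop → unchanged [n].
/e/ (between /n/ and /ʃ/): no rule targets it → [e].
/ʃ/ meets the environment for rule 3 (between two vowels) → [ʒ].
/o/ stays [o].
Rule 3 applies to /ʃ/ (between /o/ and /o/: between two vowels) → [ʒ].
/o/ (between /ʃ/ and /s/): no rule targets it → [o].
/s/ (between /o/ and /o/): between two vowels, so rule 3 applies → [z].
/o/ (between /s/ and /b/): no rule targets it → [o].
/b/ — word-final, word-finally — surfaces as [p] (rule 2).

[ɡunneʒoʒozop]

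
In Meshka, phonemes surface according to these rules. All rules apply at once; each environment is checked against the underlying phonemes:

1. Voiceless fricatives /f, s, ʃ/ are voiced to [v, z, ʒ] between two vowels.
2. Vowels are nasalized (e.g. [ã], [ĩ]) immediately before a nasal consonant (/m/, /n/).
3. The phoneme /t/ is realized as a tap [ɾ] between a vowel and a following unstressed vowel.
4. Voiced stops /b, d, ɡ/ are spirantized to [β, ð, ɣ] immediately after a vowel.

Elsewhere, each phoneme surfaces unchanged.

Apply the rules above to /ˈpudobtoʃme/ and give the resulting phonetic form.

/p/ stays [p].
/u/ (between /p/ and /d/) fails the environment for rule 2, so it stays [u].
/d/ — between /u/ and /o/, immediately after a vowel — surfaces as [ð] (rule 4).
/o/ (between /d/ and /b/): rule 2 targets it, but not before a nasal consonant → unchanged [o].
/b/ (between /o/ and /t/): immediately after a vowel, so rule 4 applies → [β].
/t/ (between /b/ and /o/) fails the environment for rule 3, so it stays [t].
/o/ (between /t/ and /ʃ/) is in the target of rule 2 but the environment (before a nasal consonant) is not met → [o].
/ʃ/ (between /o/ and /m/) is in the target of rule 1 but the environment (between two vowels) is not met → [ʃ].
/m/ — not in any rule's target class → [m].
/e/ (word-final) is in the target of rule 2 but the environment (before a nasal consonant) is not met → [e].

[ˈpuðoβtoʃme]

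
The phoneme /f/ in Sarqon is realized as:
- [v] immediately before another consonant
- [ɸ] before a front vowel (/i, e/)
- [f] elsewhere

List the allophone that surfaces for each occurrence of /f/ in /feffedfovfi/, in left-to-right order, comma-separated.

[ɸ], [v], [ɸ], [f], [ɸ]

Occurrence 1 (position 1): before a front vowel (/i, e/) → [ɸ].
Occurrence 2 (position 3): immediately before another consonant → [v].
Occurrence 3 (position 4): before a front vowel (/i, e/) → [ɸ].
Occurrence 4 (position 7): no conditioning environment matches → elsewhere allophone [f].
Occurrence 5 (position 10): before a front vowel (/i, e/) → [ɸ].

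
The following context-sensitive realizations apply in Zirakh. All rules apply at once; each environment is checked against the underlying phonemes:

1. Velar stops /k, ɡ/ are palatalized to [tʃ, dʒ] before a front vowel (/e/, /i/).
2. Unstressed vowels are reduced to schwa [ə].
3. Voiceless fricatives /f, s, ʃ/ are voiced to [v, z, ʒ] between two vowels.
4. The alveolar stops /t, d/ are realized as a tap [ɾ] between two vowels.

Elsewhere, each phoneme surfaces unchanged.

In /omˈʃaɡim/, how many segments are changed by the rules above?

Segments that undergo a rule: /o/ → [ə] (rule 2); /ɡ/ → [dʒ] (rule 1); /i/ → [ə] (rule 2).
All other segments surface unchanged.

3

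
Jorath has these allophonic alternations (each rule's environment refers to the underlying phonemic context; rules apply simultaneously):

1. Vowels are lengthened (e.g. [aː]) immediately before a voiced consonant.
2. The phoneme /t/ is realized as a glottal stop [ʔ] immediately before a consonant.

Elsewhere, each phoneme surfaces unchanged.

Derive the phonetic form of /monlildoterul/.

[moːnliːldoteːruːl]

/o/ (between /m/ and /n/) occurs before a voiced consonant → [oː] by rule 1.
/i/ meets the environment for rule 1 (before a voiced consonant) → [iː].
/o/ (between /d/ and /t/) is in the target of rule 1 but the environment (before a voiced consonant) is not met → [o].
/t/ (between /o/ and /e/): rule 2 targets it, but not immediately before a consonant → unchanged [t].
/e/ (between /t/ and /r/): before a voiced consonant, so rule 1 applies → [eː].
/u/ (between /r/ and /l/): before a voiced consonant, so rule 1 applies → [uː].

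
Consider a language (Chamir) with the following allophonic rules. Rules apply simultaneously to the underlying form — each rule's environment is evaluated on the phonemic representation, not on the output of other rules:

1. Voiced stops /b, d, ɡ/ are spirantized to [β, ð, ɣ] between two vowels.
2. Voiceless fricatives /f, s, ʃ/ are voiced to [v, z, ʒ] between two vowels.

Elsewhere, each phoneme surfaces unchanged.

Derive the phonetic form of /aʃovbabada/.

[aʒovbaβaða]

/a/ stays [a].
/ʃ/ meets the environment for rule 2 (between two vowels) → [ʒ].
/o/ — not in any rule's target class → [o].
/v/ (between /o/ and /b/): no rule targets it → [v].
/b/ (between /v/ and /a/) is in the target of rule 1 but the environment (between two vowels) is not met → [b].
/a/ (between /b/ and /b/): no rule targets it → [a].
/b/ (between /a/ and /a/) occurs between two vowels → [β] by rule 1.
/a/ (between /b/ and /d/) is unaffected → [a].
Rule 1 applies to /d/ (between /a/ and /a/: between two vowels) → [ð].
/a/ — not in any rule's target class → [a].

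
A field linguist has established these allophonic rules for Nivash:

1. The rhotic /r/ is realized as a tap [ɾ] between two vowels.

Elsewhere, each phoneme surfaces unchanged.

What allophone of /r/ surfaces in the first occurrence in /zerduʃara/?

[r]

/r/ (between /e/ and /d/) is in the target of rule 1 but the environment (between two vowels) is not met → [r].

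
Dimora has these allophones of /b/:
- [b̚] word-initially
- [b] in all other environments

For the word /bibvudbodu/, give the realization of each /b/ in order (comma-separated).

[b̚], [b], [b]

Occurrence 1 (position 1): word-initially → [b̚].
Occurrence 2 (position 3): no conditioning environment matches → elsewhere allophone [b].
Occurrence 3 (position 7): no conditioning environment matches → elsewhere allophone [b].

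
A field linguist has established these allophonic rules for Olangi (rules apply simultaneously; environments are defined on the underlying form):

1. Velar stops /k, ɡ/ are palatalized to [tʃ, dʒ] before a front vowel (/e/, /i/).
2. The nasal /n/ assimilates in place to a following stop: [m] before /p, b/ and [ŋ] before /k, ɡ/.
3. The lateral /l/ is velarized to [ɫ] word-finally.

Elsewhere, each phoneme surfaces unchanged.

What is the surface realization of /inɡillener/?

[iŋdʒillener]

/n/ — between /i/ and /ɡ/, before a labial or velar stop — surfaces as [ŋ] (rule 2).
/ɡ/ meets the environment for rule 1 (before a front vowel) → [dʒ].
/l/ (between /i/ and /l/) is in the target of rule 3 but the environment (word-finally) is not met → [l].
/l/ (between /l/ and /e/): rule 3 targets it, but not word-finally → unchanged [l].
/n/ — between /e/ and /e/; rule 2 does not apply here → [n].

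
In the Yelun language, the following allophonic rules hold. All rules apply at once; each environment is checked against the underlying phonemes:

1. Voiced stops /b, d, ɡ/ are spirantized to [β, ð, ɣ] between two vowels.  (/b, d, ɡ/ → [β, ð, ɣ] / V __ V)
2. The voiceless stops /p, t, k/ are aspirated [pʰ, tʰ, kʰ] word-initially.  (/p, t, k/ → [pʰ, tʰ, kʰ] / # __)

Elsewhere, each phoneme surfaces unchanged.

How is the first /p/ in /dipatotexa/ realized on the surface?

/p/ — between /i/ and /a/; rule 2 does not apply here → [p].

[p]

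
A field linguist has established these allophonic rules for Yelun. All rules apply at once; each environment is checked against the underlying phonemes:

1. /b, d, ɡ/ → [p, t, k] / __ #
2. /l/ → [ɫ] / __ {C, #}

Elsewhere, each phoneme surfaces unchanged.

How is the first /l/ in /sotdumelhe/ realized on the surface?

Rule 2 applies to /l/ (between /e/ and /h/: word-finally or immediately before a consonant) → [ɫ].

[ɫ]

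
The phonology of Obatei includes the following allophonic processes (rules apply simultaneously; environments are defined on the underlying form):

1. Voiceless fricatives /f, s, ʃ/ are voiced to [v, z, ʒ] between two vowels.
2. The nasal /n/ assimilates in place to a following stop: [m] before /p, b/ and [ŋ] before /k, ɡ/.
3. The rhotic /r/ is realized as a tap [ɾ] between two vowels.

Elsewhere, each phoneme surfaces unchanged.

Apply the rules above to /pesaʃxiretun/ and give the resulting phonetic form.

/s/ (between /e/ and /a/) occurs between two vowels → [z] by rule 1.
/ʃ/ (between /a/ and /x/): rule 1 targets it, but not between two vowels → unchanged [ʃ].
/r/ — between /i/ and /e/, between two vowels — surfaces as [ɾ] (rule 3).
/n/ — word-final; rule 2 does not apply here → [n].

[pezaʃxiɾetun]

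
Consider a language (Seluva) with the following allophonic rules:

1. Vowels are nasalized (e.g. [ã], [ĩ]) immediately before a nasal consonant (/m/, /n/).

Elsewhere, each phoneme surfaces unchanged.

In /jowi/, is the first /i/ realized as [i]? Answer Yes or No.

/i/ — word-final; rule 1 does not apply here → [i].
The actual realization is [i], which matches [i].

Yes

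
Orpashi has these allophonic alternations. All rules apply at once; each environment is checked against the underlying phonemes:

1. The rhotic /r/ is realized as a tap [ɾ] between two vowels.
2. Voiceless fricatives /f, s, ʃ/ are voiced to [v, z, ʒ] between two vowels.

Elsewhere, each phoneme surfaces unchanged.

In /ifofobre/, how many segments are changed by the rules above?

Segments that undergo a rule: /f/ → [v] (rule 2); /f/ → [v] (rule 2).
All other segments surface unchanged.

2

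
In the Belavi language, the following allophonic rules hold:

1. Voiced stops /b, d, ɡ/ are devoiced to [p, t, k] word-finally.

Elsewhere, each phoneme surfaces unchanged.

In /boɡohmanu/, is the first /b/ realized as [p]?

/b/ (word-initial): rule 1 targets it, but not word-finally → unchanged [b].
The actual realization is [b], not [p].

No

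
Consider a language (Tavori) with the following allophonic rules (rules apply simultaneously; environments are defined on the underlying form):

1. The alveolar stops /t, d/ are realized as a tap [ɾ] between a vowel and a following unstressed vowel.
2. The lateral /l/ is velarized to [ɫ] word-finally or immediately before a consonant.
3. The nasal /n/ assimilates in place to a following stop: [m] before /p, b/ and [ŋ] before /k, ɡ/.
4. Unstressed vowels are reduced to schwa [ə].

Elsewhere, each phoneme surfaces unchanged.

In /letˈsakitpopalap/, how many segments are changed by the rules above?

Segments that undergo a rule: /e/ → [ə] (rule 4); /i/ → [ə] (rule 4); /o/ → [ə] (rule 4); /a/ → [ə] (rule 4); /a/ → [ə] (rule 4).
All other segments surface unchanged.

5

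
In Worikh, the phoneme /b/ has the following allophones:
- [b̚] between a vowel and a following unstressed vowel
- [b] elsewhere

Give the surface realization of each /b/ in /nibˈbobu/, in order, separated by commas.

Occurrence 1 (position 3): no conditioning environment matches → elsewhere allophone [b].
Occurrence 2 (position 4): no conditioning environment matches → elsewhere allophone [b].
Occurrence 3 (position 6): between a vowel and a following unstressed vowel → [b̚].

[b], [b], [b̚]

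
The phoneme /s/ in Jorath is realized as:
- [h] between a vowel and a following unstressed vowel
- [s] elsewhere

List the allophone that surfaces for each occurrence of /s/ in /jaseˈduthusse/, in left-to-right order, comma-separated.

[h], [s], [s]

Occurrence 1 (position 3): between a vowel and a following unstressed vowel → [h].
Occurrence 2 (position 10): no conditioning environment matches → elsewhere allophone [s].
Occurrence 3 (position 11): no conditioning environment matches → elsewhere allophone [s].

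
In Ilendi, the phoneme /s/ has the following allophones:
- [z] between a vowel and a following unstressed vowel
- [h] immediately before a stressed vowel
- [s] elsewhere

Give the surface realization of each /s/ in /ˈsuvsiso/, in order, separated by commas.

[h], [s], [z]

Occurrence 1 (position 1): immediately before a stressed vowel → [h].
Occurrence 2 (position 4): no conditioning environment matches → elsewhere allophone [s].
Occurrence 3 (position 6): between a vowel and a following unstressed vowel → [z].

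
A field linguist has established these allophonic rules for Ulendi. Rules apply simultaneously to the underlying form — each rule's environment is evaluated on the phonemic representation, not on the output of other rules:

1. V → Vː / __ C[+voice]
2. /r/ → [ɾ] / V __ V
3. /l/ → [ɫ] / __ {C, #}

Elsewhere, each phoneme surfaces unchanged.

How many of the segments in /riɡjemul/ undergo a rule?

4

Segments that undergo a rule: /i/ → [iː] (rule 1); /e/ → [eː] (rule 1); /u/ → [uː] (rule 1); /l/ → [ɫ] (rule 3).
All other segments surface unchanged.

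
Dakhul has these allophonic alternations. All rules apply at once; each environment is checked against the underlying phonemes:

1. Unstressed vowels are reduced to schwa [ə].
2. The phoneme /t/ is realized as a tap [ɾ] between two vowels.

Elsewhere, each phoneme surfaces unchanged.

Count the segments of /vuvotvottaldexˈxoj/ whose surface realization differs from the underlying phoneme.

5

Segments that undergo a rule: /u/ → [ə] (rule 1); /o/ → [ə] (rule 1); /o/ → [ə] (rule 1); /a/ → [ə] (rule 1); /e/ → [ə] (rule 1).
All other segments surface unchanged.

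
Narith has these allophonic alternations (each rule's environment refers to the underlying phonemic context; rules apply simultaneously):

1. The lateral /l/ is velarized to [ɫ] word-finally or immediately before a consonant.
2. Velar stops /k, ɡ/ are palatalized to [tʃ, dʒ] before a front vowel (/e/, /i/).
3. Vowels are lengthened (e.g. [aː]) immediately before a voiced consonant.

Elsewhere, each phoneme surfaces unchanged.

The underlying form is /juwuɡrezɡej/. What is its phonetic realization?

[juːwuːɡreːzdʒeːj]

/j/ (word-initial): no rule targets it → [j].
Rule 3 applies to /u/ (between /j/ and /w/: before a voiced consonant) → [uː].
/w/ stays [w].
Rule 3 applies to /u/ (between /w/ and /ɡ/: before a voiced consonant) → [uː].
/ɡ/ (between /u/ and /r/) is in the target of rule 2 but the environment (before a front vowel) is not met → [ɡ].
/r/ (between /ɡ/ and /e/) is unaffected → [r].
Rule 3 applies to /e/ (between /r/ and /z/: before a voiced consonant) → [eː].
/z/ (between /e/ and /ɡ/): no rule targets it → [z].
Rule 2 applies to /ɡ/ (between /z/ and /e/: before a front vowel) → [dʒ].
/e/ (between /ɡ/ and /j/): before a voiced consonant, so rule 3 applies → [eː].
/j/ (word-final): no rule targets it → [j].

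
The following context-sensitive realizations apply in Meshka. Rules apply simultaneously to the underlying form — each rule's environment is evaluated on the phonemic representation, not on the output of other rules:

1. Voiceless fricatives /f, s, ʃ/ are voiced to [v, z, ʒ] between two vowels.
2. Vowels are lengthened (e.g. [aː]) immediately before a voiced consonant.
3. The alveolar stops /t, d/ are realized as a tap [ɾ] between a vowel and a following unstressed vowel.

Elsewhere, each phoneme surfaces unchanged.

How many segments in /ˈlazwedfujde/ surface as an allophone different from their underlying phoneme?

Segments that undergo a rule: /a/ → [aː] (rule 2); /e/ → [eː] (rule 2); /u/ → [uː] (rule 2).
All other segments surface unchanged.

3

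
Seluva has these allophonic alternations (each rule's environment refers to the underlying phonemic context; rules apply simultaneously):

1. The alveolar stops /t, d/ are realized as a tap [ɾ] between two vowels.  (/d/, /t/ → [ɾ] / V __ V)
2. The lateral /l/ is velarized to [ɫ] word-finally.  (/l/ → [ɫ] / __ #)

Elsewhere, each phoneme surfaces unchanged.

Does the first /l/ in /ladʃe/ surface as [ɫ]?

/l/ (word-initial) is in the target of rule 2 but the environment (word-finally) is not met → [l].
The actual realization is [l], not [ɫ].

No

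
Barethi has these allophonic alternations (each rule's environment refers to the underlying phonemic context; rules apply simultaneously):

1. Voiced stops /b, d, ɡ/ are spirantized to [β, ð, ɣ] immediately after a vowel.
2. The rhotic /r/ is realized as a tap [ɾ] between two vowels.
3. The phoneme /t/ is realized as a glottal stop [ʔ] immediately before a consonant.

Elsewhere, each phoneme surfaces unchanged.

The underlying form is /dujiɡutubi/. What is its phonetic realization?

/d/ (word-initial) is in the target of rule 1 but the environment (immediately after a vowel) is not met → [d].
/u/ (between /d/ and /j/) is unaffected → [u].
/j/ — not in any rule's target class → [j].
/i/ stays [i].
/ɡ/ meets the environment for rule 1 (immediately after a vowel) → [ɣ].
/u/ (between /ɡ/ and /t/) is unaffected → [u].
/t/ — between /u/ and /u/; rule 3 does not apply here → [t].
/u/ — not in any rule's target class → [u].
/b/ (between /u/ and /i/): immediately after a vowel, so rule 1 applies → [β].
/i/ (word-final) is unaffected → [i].

[dujiɣutuβi]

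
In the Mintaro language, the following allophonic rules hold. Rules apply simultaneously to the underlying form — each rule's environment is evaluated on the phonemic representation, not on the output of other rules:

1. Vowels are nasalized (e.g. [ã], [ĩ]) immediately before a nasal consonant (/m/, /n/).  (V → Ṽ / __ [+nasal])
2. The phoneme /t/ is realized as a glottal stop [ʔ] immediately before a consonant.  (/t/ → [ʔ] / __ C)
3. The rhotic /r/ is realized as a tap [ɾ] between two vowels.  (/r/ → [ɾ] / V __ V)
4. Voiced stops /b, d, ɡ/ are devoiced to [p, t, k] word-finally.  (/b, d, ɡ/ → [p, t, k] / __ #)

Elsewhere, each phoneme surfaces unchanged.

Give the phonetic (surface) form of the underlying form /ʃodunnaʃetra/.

/ʃ/ (word-initial): no rule targets it → [ʃ].
/o/ (between /ʃ/ and /d/): rule 1 targets it, but not before a nasal consonant → unchanged [o].
/d/ (between /o/ and /u/) is in the target of rule 4 but the environment (word-finally) is not met → [d].
Rule 1 applies to /u/ (between /d/ and /n/: before a nasal consonant) → [ũ].
/n/ — not in any rule's target class → [n].
/n/ (between /n/ and /a/) is unaffected → [n].
/a/ (between /n/ and /ʃ/) is in the target of rule 1 but the environment (before a nasal consonant) is not met → [a].
/ʃ/ (between /a/ and /e/) is unaffected → [ʃ].
/e/ (between /ʃ/ and /t/) fails the environment for rule 1, so it stays [e].
/t/ — between /e/ and /r/, immediately before a consonant — surfaces as [ʔ] (rule 2).
/r/ — between /t/ and /a/; rule 3 does not apply here → [r].
/a/ — word-final; rule 1 does not apply here → [a].

[ʃodũnnaʃeʔra]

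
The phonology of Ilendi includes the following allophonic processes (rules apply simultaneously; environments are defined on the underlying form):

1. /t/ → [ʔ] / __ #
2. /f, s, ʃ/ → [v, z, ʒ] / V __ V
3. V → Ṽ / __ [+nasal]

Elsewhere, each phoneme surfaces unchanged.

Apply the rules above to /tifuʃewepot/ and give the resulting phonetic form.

/t/ — word-initial; rule 1 does not apply here → [t].
/i/ (between /t/ and /f/) fails the environment for rule 3, so it stays [i].
/f/ (between /i/ and /u/): between two vowels, so rule 2 applies → [v].
/u/ (between /f/ and /ʃ/) is in the target of rule 3 but the environment (before a nasal consonant) is not met → [u].
Rule 2 applies to /ʃ/ (between /u/ and /e/: between two vowels) → [ʒ].
/e/ (between /ʃ/ and /w/) fails the environment for rule 3, so it stays [e].
/w/ (between /e/ and /e/) is unaffected → [w].
/e/ — between /w/ and /p/; rule 3 does not apply here → [e].
/p/ stays [p].
/o/ (between /p/ and /t/): rule 3 targets it, but not before a nasal consonant → unchanged [o].
/t/ — word-final, word-finally — surfaces as [ʔ] (rule 1).

[tivuʒewepoʔ]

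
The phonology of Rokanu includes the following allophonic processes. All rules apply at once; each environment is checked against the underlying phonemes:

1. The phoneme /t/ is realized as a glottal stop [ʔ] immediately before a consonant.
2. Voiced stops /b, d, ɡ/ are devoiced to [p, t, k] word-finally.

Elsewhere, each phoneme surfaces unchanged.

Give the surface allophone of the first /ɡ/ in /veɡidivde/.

[ɡ]

/ɡ/ (between /e/ and /i/): rule 2 targets it, but not word-finally → unchanged [ɡ].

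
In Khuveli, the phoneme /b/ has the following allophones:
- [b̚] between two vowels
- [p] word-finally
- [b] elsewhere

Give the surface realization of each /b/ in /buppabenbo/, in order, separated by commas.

Occurrence 1 (position 1): no conditioning environment matches → elsewhere allophone [b].
Occurrence 2 (position 6): between two vowels → [b̚].
Occurrence 3 (position 9): no conditioning environment matches → elsewhere allophone [b].

[b], [b̚], [b]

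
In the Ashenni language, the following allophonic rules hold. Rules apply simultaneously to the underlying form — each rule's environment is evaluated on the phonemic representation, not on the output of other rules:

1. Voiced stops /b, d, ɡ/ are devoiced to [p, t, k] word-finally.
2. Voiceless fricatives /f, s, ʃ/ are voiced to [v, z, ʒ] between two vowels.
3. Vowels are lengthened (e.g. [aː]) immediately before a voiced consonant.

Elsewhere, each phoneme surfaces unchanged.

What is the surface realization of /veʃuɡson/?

/v/ stays [v].
/e/ (between /v/ and /ʃ/): rule 3 targets it, but not before a voiced consonant → unchanged [e].
/ʃ/ — between /e/ and /u/, between two vowels — surfaces as [ʒ] (rule 2).
/u/ — between /ʃ/ and /ɡ/, before a voiced consonant — surfaces as [uː] (rule 3).
/ɡ/ — between /u/ and /s/; rule 1 does not apply here → [ɡ].
/s/ — between /ɡ/ and /o/; rule 2 does not apply here → [s].
/o/ (between /s/ and /n/): before a voiced consonant, so rule 3 applies → [oː].
/n/ — not in any rule's target class → [n].

[veʒuːɡsoːn]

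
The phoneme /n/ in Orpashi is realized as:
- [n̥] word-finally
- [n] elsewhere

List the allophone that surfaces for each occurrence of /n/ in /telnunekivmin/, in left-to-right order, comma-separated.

[n], [n], [n̥]

Occurrence 1 (position 4): no conditioning environment matches → elsewhere allophone [n].
Occurrence 2 (position 6): no conditioning environment matches → elsewhere allophone [n].
Occurrence 3 (position 13): word-finally → [n̥].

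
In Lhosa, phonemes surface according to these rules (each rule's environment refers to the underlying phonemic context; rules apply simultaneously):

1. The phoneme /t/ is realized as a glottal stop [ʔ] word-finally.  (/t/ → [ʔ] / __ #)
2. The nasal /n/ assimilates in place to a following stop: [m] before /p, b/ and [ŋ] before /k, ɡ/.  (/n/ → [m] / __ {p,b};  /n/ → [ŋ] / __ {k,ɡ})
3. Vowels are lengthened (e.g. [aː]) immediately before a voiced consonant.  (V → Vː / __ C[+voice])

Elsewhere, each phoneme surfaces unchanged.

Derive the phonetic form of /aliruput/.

Rule 3 applies to /a/ (word-initial: before a voiced consonant) → [aː].
/l/ (between /a/ and /i/) is unaffected → [l].
Rule 3 applies to /i/ (between /l/ and /r/: before a voiced consonant) → [iː].
/r/ stays [r].
/u/ (between /r/ and /p/): rule 3 targets it, but not before a voiced consonant → unchanged [u].
/p/ stays [p].
/u/ (between /p/ and /t/) is in the target of rule 3 but the environment (before a voiced consonant) is not met → [u].
Rule 1 applies to /t/ (word-final: word-finally) → [ʔ].

[aːliːrupuʔ]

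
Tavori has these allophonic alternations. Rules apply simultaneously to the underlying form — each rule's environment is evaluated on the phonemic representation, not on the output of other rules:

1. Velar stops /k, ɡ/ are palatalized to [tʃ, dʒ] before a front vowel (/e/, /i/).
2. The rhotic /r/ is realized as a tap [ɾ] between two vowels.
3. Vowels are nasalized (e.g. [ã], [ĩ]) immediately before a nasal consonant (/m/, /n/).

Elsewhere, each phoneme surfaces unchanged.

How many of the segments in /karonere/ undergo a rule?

3

Segments that undergo a rule: /r/ → [ɾ] (rule 2); /o/ → [õ] (rule 3); /r/ → [ɾ] (rule 2).
All other segments surface unchanged.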